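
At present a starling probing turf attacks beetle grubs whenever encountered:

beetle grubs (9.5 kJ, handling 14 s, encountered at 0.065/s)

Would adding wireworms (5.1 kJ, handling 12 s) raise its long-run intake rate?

Yes

On beetle grubs alone, R = ΣλE/(1+Σλh) = 0.6175/1.91 = 0.3233 kJ/s.
wireworms: E/h = 5.1/12 = 0.425 kJ/s.
Since 0.425 > R, including wireworms increases the long-run rate.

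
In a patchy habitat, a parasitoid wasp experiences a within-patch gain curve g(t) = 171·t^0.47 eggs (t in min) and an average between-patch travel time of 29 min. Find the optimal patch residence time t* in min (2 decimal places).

Optimal t* satisfies g'(t*) = g(t*)/(T + t*).
g'(t) = 0.47·171·t^-0.53. Setting 0.47·171·t^-0.53 = 171·t^0.47/(29+t) gives 0.47(29+t) = t, so 0.53·t = 0.47×29.
t* = 0.47×29/0.53 = 25.72 min.

25.72 min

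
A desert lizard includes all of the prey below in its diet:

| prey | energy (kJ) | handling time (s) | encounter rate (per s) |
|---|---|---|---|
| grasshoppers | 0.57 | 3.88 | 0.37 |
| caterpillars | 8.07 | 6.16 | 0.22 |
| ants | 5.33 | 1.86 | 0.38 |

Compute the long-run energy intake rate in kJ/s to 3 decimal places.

0.892 kJ/s

Energy encountered per unit search time: 0.37×0.57 + 0.22×8.07 + 0.38×5.33 = 4.012 kJ/s.
Handling time per unit search time: 0.37×3.88 + 0.22×6.16 + 0.38×1.86 = 3.498.
Rate = 4.012/(1 + 3.498) = 0.892 kJ/s.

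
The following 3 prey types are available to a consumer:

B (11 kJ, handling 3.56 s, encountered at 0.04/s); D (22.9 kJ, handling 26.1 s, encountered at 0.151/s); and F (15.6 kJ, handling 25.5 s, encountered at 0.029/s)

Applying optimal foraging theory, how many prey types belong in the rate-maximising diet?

2

E/h in descending order: B 3.09, D 0.877, F 0.612 kJ/s. The optimal diet is the largest prefix of this list for which every included type satisfies E_i/h_i > R on the types above it.
Rate on top 1: 0.3852. D: 0.877 > 0.3852 → include.
Rate on top 2: 0.7668. F: 0.612 < 0.7668 → exclude; stop.
Optimal diet: B, D — 2 of 3 types.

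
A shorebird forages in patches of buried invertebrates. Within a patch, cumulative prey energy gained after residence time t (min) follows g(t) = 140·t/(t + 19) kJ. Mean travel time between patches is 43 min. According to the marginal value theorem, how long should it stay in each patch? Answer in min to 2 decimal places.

By the marginal value theorem, leave when the instantaneous gain rate g'(t) equals the habitat-wide average g(t)/(T + t).
g'(t) = 140·19/(t + 19)². Setting 140·19/(t+19)² = 140t/[(t+19)(43+t)] gives 19(43+t) = t(t+19), so t² = 19×43 = 817.
t* = √817 = 28.58 min.

28.58 min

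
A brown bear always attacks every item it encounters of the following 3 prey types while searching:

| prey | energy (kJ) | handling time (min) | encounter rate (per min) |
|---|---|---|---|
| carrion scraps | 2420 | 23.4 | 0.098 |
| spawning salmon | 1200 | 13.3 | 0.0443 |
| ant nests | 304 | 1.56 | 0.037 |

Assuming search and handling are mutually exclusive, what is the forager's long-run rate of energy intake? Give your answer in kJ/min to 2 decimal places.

R = Σλ_iE_i / (1 + Σλ_ih_i)
Numerator: 0.098×2420 + 0.0443×1200 + 0.037×304 = 301.6
Denominator: 1 + 0.098×23.4 + 0.0443×13.3 + 0.037×1.56 = 3.94
R = 301.6/3.94 = 76.54 kJ/min

76.54 kJ/min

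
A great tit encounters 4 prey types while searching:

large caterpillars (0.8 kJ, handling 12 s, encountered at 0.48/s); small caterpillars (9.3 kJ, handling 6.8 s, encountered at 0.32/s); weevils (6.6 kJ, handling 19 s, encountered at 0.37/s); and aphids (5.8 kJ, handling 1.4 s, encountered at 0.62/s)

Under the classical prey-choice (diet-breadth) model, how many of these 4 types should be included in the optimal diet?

1

Rank by E/h (kJ/s): aphids 4.14, small caterpillars 1.37, weevils 0.347, large caterpillars 0.0667. Include each in turn until the next type's E/h falls below the running intake rate.
Rate on top 1: 1.925. small caterpillars: 1.37 < 1.925 → exclude; stop.
Optimal diet: aphids — 1 of 4 types.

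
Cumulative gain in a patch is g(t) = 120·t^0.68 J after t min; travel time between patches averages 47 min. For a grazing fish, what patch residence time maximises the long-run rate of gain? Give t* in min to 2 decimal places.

99.88 min

By the marginal value theorem, leave when the instantaneous gain rate g'(t) equals the habitat-wide average g(t)/(T + t).
g'(t) = 0.68·120·t^-0.32. Setting 0.68·120·t^-0.32 = 120·t^0.68/(47+t) gives 0.68(47+t) = t, so 0.32·t = 0.68×47.
t* = 0.68×47/0.32 = 99.88 min.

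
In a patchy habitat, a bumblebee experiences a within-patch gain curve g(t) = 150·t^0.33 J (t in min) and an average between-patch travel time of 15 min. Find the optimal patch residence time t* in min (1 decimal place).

7.4 min

Optimal t* satisfies g'(t*) = g(t*)/(T + t*).
g'(t) = 0.33·150·t^-0.67. Setting 0.33·150·t^-0.67 = 150·t^0.33/(15+t) gives 0.33(15+t) = t, so 0.67·t = 0.33×15.
t* = 0.33×15/0.67 = 7.388 min.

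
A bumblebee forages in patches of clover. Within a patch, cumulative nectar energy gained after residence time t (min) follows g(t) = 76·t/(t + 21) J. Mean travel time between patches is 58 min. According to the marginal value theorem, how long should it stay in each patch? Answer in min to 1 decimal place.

By the marginal value theorem, leave when the instantaneous gain rate g'(t) equals the habitat-wide average g(t)/(T + t).
g'(t) = 76·21/(t + 21)². Setting 76·21/(t+21)² = 76t/[(t+21)(58+t)] gives 21(58+t) = t(t+21), so t² = 21×58 = 1218.
t* = √1218 = 34.9 min.

34.9 min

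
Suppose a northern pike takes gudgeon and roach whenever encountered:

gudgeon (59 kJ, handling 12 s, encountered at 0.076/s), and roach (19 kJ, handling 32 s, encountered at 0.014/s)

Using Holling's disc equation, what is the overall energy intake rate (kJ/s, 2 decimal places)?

Energy encountered per unit search time: 0.076×59 + 0.014×19 = 4.75 kJ/s.
Handling time per unit search time: 0.076×12 + 0.014×32 = 1.36.
Rate = 4.75/(1 + 1.36) = 2.013 kJ/s.

2.01 kJ/s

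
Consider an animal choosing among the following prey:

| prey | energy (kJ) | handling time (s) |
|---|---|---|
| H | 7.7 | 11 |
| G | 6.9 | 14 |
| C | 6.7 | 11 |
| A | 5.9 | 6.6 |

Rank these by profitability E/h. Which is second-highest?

In descending order of E/h:
A: 5.9/6.6 = 0.894 kJ/s
H: 7.7/11 = 0.7 kJ/s
C: 6.7/11 = 0.609 kJ/s
G: 6.9/14 = 0.493 kJ/s

H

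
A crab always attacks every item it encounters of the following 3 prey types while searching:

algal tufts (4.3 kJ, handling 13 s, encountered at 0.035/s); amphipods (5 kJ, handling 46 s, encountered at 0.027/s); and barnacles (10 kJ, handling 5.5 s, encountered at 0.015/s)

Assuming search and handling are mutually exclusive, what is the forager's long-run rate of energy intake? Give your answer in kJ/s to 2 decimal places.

R = (0.035×4.3 + 0.027×5 + 0.015×10) / (1 + 0.035×13 + 0.027×46 + 0.015×5.5) = 0.4355/2.78 = 0.1567 kJ/s.

0.16 kJ/s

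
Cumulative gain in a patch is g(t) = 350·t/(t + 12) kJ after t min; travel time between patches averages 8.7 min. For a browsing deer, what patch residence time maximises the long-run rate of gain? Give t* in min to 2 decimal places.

10.22 min

By the marginal value theorem, leave when the instantaneous gain rate g'(t) equals the habitat-wide average g(t)/(T + t).
g'(t) = 350·12/(t + 12)². Setting 350·12/(t+12)² = 350t/[(t+12)(8.7+t)] gives 12(8.7+t) = t(t+12), so t² = 12×8.7 = 104.4.
t* = √104.4 = 10.22 min.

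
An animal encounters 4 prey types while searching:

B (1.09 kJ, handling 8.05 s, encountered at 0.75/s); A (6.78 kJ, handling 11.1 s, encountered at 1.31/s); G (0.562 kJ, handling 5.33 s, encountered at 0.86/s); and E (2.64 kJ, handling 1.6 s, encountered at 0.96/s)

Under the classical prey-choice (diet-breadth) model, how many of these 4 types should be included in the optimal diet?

1

E/h in descending order: E 1.65, A 0.611, B 0.135, G 0.105 kJ/s. The optimal diet is the largest prefix of this list for which every included type satisfies E_i/h_i > R on the types above it.
Rate on top 1: 0.9994. A: 0.611 < 0.9994 → exclude; stop.
Optimal diet: E — 1 of 4 types.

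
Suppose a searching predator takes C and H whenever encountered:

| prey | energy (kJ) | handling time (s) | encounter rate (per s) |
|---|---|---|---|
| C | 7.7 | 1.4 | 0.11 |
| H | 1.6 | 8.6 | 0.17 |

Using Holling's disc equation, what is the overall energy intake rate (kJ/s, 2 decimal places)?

R = (0.11×7.7 + 0.17×1.6) / (1 + 0.11×1.4 + 0.17×8.6) = 1.119/2.616 = 0.4278 kJ/s.

0.43 kJ/s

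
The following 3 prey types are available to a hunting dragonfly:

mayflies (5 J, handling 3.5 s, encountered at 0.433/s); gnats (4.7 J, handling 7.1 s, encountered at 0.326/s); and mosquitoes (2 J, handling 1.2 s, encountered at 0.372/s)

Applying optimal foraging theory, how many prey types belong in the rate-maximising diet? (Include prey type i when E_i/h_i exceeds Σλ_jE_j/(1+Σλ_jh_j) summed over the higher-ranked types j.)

E/h in descending order: mosquitoes 1.67, mayflies 1.43, gnats 0.662 J/s. The optimal diet is the largest prefix of this list for which every included type satisfies E_i/h_i > R on the types above it.
Rate on top 1: 0.5144. mayflies: 1.43 > 0.5144 → include.
Rate on top 2: 0.9821. gnats: 0.662 < 0.9821 → exclude; stop.
Optimal diet: mosquitoes, mayflies — 2 of 3 types.

2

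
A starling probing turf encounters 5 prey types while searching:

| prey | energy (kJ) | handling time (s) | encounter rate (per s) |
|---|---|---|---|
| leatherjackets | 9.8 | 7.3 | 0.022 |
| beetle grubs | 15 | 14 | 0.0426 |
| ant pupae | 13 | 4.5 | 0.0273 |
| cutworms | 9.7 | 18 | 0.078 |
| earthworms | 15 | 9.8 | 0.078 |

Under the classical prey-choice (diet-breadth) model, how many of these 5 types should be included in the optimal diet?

4

E/h in descending order: ant pupae 2.89, earthworms 1.53, leatherjackets 1.34, beetle grubs 1.07, cutworms 0.539 kJ/s. The optimal diet is the largest prefix of this list for which every included type satisfies E_i/h_i > R on the types above it.
Rate on top 1: 0.3161. earthworms: 1.53 > 0.3161 → include.
Rate on top 2: 0.808. leatherjackets: 1.34 > 0.808 → include.
Rate on top 3: 0.8499. beetle grubs: 1.07 > 0.8499 → include.
Rate on top 4: 0.8999. cutworms: 0.539 < 0.8999 → exclude; stop.
Optimal diet: ant pupae, earthworms, leatherjackets, beetle grubs — 4 of 5 types.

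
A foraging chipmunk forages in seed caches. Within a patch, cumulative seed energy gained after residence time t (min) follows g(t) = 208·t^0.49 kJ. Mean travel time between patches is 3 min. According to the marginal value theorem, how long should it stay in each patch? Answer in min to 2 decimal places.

2.88 min

By the marginal value theorem, leave when the instantaneous gain rate g'(t) equals the habitat-wide average g(t)/(T + t).
g'(t) = 0.49·208·t^-0.51. Setting 0.49·208·t^-0.51 = 208·t^0.49/(3+t) gives 0.49(3+t) = t, so 0.51·t = 0.49×3.
t* = 0.49×3/0.51 = 2.882 min.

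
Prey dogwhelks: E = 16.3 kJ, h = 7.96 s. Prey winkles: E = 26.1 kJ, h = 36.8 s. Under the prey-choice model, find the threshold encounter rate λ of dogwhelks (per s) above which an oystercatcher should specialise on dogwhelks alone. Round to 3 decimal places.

At the threshold, the rate on dogwhelks alone equals the profitability of winkles: λ·16.3/(1 + λ·7.96) = 26.1/36.8 = 0.7092.
Rearranging, λ(16.3 − 0.7092×7.96) = 0.7092, so λ = 0.7092/10.65 = 0.06657 per s.

0.067 per s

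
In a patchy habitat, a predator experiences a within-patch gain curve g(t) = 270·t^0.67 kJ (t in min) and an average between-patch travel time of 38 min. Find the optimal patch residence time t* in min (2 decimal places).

Maximise g(t)/(T+t): set derivative to zero → g'(t)(T+t) = g(t).
g'(t) = 0.67·270·t^-0.33. Setting 0.67·270·t^-0.33 = 270·t^0.67/(38+t) gives 0.67(38+t) = t, so 0.33·t = 0.67×38.
t* = 0.67×38/0.33 = 77.15 min.

77.15 min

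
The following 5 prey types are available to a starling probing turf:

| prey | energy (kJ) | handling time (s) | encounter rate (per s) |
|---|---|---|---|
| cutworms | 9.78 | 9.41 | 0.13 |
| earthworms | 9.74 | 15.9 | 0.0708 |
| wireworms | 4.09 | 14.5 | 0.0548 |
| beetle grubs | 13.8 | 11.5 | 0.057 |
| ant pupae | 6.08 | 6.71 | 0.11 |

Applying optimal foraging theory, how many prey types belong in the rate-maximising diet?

E/h in descending order: beetle grubs 1.2, cutworms 1.04, ant pupae 0.906, earthworms 0.613, wireworms 0.282 kJ/s. The optimal diet is the largest prefix of this list for which every included type satisfies E_i/h_i > R on the types above it.
Rate on top 1: 0.4751. cutworms: 1.04 > 0.4751 → include.
Rate on top 2: 0.7149. ant pupae: 0.906 > 0.7149 → include.
Rate on top 3: 0.7539. earthworms: 0.613 < 0.7539 → exclude; stop.
Optimal diet: beetle grubs, cutworms, ant pupae — 3 of 5 types.

3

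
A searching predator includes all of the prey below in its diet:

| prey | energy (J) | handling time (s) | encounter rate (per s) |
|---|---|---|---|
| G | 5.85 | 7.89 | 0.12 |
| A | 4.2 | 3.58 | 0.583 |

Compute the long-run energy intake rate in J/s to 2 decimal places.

0.78 J/s

R = (0.12×5.85 + 0.583×4.2) / (1 + 0.12×7.89 + 0.583×3.58) = 3.151/4.034 = 0.781 J/s.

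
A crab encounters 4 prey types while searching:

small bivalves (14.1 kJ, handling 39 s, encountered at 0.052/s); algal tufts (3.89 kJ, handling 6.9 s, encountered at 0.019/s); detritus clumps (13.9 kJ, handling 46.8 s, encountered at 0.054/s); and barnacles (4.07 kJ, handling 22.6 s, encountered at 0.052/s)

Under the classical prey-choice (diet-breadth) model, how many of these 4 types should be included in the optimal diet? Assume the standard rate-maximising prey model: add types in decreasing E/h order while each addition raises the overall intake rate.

Profitabilities (E/h, kJ/s): algal tufts 0.564, small bivalves 0.362, detritus clumps 0.297, barnacles 0.18. Add prey in this order while the next type's profitability exceeds the intake rate on those already taken.
Rate on top 1: 0.06534. small bivalves: 0.362 > 0.06534 → include.
Rate on top 2: 0.2555. detritus clumps: 0.297 > 0.2555 → include.
Rate on top 3: 0.2739. barnacles: 0.18 < 0.2739 → exclude; stop.
Optimal diet: algal tufts, small bivalves, detritus clumps — 3 of 4 types.

3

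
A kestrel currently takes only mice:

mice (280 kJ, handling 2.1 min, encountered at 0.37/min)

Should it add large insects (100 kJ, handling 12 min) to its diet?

No

Current rate: (0.37×280)/(1 + 0.37×2.1) = 58.3 kJ/min.
Profitability of large insects: 100/12 = 8.333 kJ/min.
Since 8.333 < R, time spent handling large insects is better spent searching.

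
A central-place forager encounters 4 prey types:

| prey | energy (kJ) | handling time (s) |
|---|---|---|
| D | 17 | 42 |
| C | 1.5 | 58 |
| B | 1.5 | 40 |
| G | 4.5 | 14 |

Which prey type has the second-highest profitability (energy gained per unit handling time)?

G

In descending order of E/h:
D: 17/42 = 0.405 kJ/s
G: 4.5/14 = 0.321 kJ/s
B: 1.5/40 = 0.0375 kJ/s
C: 1.5/58 = 0.0259 kJ/s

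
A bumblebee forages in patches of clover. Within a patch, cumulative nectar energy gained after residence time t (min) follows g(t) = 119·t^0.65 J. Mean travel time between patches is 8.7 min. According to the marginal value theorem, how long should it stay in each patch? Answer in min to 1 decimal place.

Maximise g(t)/(T+t): set derivative to zero → g'(t)(T+t) = g(t).
g'(t) = 0.65·119·t^-0.35. Setting 0.65·119·t^-0.35 = 119·t^0.65/(8.7+t) gives 0.65(8.7+t) = t, so 0.35·t = 0.65×8.7.
t* = 0.65×8.7/0.35 = 16.16 min.

16.2 min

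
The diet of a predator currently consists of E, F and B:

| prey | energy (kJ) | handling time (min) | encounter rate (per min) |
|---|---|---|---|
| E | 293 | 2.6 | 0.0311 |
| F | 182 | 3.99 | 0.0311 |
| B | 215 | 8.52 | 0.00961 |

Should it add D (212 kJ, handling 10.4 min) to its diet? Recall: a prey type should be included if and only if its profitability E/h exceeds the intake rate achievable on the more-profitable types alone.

Intake rate on the current diet: R = (0.0311×293 + 0.0311×182 + 0.00961×215) / (1 + 0.0311×2.6 + 0.0311×3.99 + 0.00961×8.52) = 16.84/1.287 = 13.09 kJ/min.
D: E/h = 212/10.4 = 20.38 kJ/min.
Since 20.38 > R, including D increases the long-run rate.

Yes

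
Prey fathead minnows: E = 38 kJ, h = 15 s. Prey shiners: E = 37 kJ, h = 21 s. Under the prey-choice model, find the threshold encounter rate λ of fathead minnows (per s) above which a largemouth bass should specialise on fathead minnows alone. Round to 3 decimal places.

The zero-one rule: include shiners iff E₂/h₂ > λE₁/(1+λh₁). Equality gives the switch point.
λE₁h₂ = E₂ + λE₂h₁ ⇒ λ = E₂/(E₁h₂ − E₂h₁) = 37/(798 − 555) = 0.1523 per s.

0.152 per s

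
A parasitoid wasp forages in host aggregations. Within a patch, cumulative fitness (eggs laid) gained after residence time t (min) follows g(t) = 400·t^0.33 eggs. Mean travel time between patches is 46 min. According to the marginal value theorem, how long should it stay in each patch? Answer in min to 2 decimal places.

22.66 min

Maximise g(t)/(T+t): set derivative to zero → g'(t)(T+t) = g(t).
g'(t) = 0.33·400·t^-0.67. Setting 0.33·400·t^-0.67 = 400·t^0.33/(46+t) gives 0.33(46+t) = t, so 0.67·t = 0.33×46.
t* = 0.33×46/0.67 = 22.66 min.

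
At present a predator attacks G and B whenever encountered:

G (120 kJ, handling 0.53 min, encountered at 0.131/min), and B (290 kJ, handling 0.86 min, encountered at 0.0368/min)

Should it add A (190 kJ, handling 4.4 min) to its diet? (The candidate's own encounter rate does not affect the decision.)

Yes

On G and B alone, R = ΣλE/(1+Σλh) = 26.39/1.101 = 23.97 kJ/min.
Profitability of A: 190/4.4 = 43.18 kJ/min.
Since 43.18 > R, including A increases the long-run rate.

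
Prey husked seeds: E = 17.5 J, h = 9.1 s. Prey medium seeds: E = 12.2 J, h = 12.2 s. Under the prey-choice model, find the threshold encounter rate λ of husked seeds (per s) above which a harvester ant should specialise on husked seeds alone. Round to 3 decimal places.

0.119 per s

The zero-one rule: include medium seeds iff E₂/h₂ > λE₁/(1+λh₁). Equality gives the switch point.
λE₁h₂ = E₂ + λE₂h₁ ⇒ λ = E₂/(E₁h₂ − E₂h₁) = 12.2/(213.5 − 111) = 0.119 per s.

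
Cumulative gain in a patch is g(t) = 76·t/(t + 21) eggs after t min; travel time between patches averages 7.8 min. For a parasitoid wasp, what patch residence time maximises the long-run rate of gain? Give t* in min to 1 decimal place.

12.8 min

By the marginal value theorem, leave when the instantaneous gain rate g'(t) equals the habitat-wide average g(t)/(T + t).
g'(t) = 76·21/(t + 21)². Setting 76·21/(t+21)² = 76t/[(t+21)(7.8+t)] gives 21(7.8+t) = t(t+21), so t² = 21×7.8 = 163.8.
t* = √163.8 = 12.8 min.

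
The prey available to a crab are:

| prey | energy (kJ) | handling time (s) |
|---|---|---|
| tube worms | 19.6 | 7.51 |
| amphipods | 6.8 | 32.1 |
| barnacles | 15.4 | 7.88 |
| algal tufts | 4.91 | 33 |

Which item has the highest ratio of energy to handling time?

Profitability E/h (kJ/s): tube worms = 19.6/7.51 = 2.61, amphipods = 6.8/32.1 = 0.212, barnacles = 15.4/7.88 = 1.95, algal tufts = 4.91/33 = 0.149.
Ranked: tube worms > barnacles > amphipods > algal tufts.

tube worms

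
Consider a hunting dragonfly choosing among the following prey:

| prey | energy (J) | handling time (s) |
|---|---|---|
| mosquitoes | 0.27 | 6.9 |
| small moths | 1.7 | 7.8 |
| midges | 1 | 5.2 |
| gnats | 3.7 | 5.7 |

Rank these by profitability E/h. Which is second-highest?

small moths

Profitability E/h (J/s): mosquitoes = 0.27/6.9 = 0.0391, small moths = 1.7/7.8 = 0.218, midges = 1/5.2 = 0.192, gnats = 3.7/5.7 = 0.649.
Ranked: gnats > small moths > midges > mosquitoes.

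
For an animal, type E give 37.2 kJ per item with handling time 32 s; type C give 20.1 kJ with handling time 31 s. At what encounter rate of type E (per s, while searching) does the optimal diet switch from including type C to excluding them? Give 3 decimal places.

0.039 per s

At the threshold, the rate on type E alone equals the profitability of type C: λ·37.2/(1 + λ·32) = 20.1/31 = 0.6484.
Rearranging, λ(37.2 − 0.6484×32) = 0.6484, so λ = 0.6484/16.45 = 0.03941 per s.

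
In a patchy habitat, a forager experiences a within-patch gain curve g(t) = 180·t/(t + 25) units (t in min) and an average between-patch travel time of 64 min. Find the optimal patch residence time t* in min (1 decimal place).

Maximise g(t)/(T+t): set derivative to zero → g'(t)(T+t) = g(t).
g'(t) = 180·25/(t + 25)². Setting 180·25/(t+25)² = 180t/[(t+25)(64+t)] gives 25(64+t) = t(t+25), so t² = 25×64 = 1600.
t* = √1600 = 40 min.

40.0 min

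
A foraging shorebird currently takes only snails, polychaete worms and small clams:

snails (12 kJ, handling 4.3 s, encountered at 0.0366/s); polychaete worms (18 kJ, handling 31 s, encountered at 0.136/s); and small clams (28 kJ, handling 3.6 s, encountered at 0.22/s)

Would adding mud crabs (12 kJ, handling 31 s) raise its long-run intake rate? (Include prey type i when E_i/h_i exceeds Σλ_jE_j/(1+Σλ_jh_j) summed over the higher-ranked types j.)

On snails, polychaete worms and small clams alone, R = ΣλE/(1+Σλh) = 9.047/6.165 = 1.467 kJ/s.
Profitability of mud crabs: 12/31 = 0.3871 kJ/s.
Since 0.3871 < R, time spent handling mud crabs is better spent searching.

No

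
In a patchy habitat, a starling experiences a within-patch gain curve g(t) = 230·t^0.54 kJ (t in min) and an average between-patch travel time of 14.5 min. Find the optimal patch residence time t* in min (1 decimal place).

17.0 min

By the marginal value theorem, leave when the instantaneous gain rate g'(t) equals the habitat-wide average g(t)/(T + t).
g'(t) = 0.54·230·t^-0.46. Setting 0.54·230·t^-0.46 = 230·t^0.54/(14.5+t) gives 0.54(14.5+t) = t, so 0.46·t = 0.54×14.5.
t* = 0.54×14.5/0.46 = 17.02 min.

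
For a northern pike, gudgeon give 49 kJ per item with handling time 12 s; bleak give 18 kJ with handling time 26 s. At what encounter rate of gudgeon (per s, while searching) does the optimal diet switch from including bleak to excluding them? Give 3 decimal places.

Drop bleak once their profitability E₂/h₂ falls below the rate achievable on gudgeon alone: E₂/h₂ = λE₁/(1 + λh₁).
Solve for λ: λE₁h₂ = E₂(1 + λh₁) → λ(E₁h₂ − E₂h₁) = E₂ → λ = E₂/(E₁h₂ − E₂h₁).
λ = 18/(49×26 − 18×12) = 18/1058 = 0.01701 per s.

0.017 per s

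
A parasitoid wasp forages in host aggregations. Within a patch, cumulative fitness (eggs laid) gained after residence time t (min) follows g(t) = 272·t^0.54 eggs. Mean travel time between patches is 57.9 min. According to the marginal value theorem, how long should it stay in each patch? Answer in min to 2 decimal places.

67.97 min

Maximise g(t)/(T+t): set derivative to zero → g'(t)(T+t) = g(t).
g'(t) = 0.54·272·t^-0.46. Setting 0.54·272·t^-0.46 = 272·t^0.54/(57.9+t) gives 0.54(57.9+t) = t, so 0.46·t = 0.54×57.9.
t* = 0.54×57.9/0.46 = 67.97 min.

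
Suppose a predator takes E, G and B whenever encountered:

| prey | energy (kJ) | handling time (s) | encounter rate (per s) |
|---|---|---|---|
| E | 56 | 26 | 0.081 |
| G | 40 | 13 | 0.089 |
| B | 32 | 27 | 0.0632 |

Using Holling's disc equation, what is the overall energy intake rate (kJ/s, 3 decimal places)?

Energy encountered per unit search time: 0.081×56 + 0.089×40 + 0.0632×32 = 10.12 kJ/s.
Handling time per unit search time: 0.081×26 + 0.089×13 + 0.0632×27 = 4.969.
Rate = 10.12/(1 + 4.969) = 1.695 kJ/s.

1.695 kJ/s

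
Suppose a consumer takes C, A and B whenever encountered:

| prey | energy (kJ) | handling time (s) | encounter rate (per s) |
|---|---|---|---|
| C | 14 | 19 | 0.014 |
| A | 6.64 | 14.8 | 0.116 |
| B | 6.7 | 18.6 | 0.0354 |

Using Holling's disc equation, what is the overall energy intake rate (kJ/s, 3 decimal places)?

0.330 kJ/s

R = (0.014×14 + 0.116×6.64 + 0.0354×6.7) / (1 + 0.014×19 + 0.116×14.8 + 0.0354×18.6) = 1.203/3.641 = 0.3305 kJ/s.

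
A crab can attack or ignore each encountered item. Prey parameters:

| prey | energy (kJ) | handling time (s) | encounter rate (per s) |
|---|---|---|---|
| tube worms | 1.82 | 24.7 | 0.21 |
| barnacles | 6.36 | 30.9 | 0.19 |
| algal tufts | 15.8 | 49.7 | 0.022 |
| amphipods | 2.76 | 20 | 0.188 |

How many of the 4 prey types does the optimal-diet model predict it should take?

E/h in descending order: algal tufts 0.318, barnacles 0.206, amphipods 0.138, tube worms 0.0737 kJ/s. The optimal diet is the largest prefix of this list for which every included type satisfies E_i/h_i > R on the types above it.
Rate on top 1: 0.166. barnacles: 0.206 > 0.166 → include.
Rate on top 2: 0.1954. amphipods: 0.138 < 0.1954 → exclude; stop.
Optimal diet: algal tufts, barnacles — 2 of 4 types.

2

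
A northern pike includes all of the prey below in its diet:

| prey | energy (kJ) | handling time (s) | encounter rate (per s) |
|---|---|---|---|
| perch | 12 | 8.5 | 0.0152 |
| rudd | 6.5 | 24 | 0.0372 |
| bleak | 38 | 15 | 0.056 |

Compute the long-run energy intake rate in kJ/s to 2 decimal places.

0.89 kJ/s

R = (0.0152×12 + 0.0372×6.5 + 0.056×38) / (1 + 0.0152×8.5 + 0.0372×24 + 0.056×15) = 2.552/2.862 = 0.8918 kJ/s.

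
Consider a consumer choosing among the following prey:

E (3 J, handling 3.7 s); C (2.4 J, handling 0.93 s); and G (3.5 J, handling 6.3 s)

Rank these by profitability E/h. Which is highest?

C

Profitability E/h (J/s): E = 3/3.7 = 0.811, C = 2.4/0.93 = 2.58, G = 3.5/6.3 = 0.556.
Ranked: C > E > G.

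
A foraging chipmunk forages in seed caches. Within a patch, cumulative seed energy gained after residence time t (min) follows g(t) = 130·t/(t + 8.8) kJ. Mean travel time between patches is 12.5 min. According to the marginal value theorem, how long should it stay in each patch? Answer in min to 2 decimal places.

Optimal t* satisfies g'(t*) = g(t*)/(T + t*).
g'(t) = 130·8.8/(t + 8.8)². Setting 130·8.8/(t+8.8)² = 130t/[(t+8.8)(12.5+t)] gives 8.8(12.5+t) = t(t+8.8), so t² = 8.8×12.5 = 110.
t* = √110 = 10.49 min.

10.49 min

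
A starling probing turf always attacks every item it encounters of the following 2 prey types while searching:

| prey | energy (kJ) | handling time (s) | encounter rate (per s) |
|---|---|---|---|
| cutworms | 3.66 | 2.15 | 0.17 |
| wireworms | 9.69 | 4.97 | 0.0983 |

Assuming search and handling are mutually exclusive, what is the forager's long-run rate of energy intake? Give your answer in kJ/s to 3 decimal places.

0.849 kJ/s

Energy encountered per unit search time: 0.17×3.66 + 0.0983×9.69 = 1.575 kJ/s.
Handling time per unit search time: 0.17×2.15 + 0.0983×4.97 = 0.8541.
Rate = 1.575/(1 + 0.8541) = 0.8493 kJ/s.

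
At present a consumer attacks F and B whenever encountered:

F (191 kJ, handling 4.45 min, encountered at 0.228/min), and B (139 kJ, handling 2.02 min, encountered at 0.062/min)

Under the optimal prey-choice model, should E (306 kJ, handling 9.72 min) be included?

Intake rate on the current diet: R = (0.228×191 + 0.062×139) / (1 + 0.228×4.45 + 0.062×2.02) = 52.17/2.14 = 24.38 kJ/min.
Profitability of E: 306/9.72 = 31.48 kJ/min.
31.48 > 24.38, so adding E raises the average — include it.

Yes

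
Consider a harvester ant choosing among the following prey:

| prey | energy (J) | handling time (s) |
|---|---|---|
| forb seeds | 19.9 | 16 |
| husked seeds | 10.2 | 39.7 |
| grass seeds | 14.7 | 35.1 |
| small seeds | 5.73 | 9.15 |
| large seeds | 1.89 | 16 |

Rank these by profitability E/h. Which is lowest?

In descending order of E/h:
forb seeds: 19.9/16 = 1.24 J/s
small seeds: 5.73/9.15 = 0.626 J/s
grass seeds: 14.7/35.1 = 0.419 J/s
husked seeds: 10.2/39.7 = 0.257 J/s
large seeds: 1.89/16 = 0.118 J/s

large seeds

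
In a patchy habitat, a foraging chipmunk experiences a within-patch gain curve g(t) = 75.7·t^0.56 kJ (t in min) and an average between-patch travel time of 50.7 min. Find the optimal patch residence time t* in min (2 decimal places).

By the marginal value theorem, leave when the instantaneous gain rate g'(t) equals the habitat-wide average g(t)/(T + t).
g'(t) = 0.56·75.7·t^-0.44. Setting 0.56·75.7·t^-0.44 = 75.7·t^0.56/(50.7+t) gives 0.56(50.7+t) = t, so 0.44·t = 0.56×50.7.
t* = 0.56×50.7/0.44 = 64.53 min.

64.53 min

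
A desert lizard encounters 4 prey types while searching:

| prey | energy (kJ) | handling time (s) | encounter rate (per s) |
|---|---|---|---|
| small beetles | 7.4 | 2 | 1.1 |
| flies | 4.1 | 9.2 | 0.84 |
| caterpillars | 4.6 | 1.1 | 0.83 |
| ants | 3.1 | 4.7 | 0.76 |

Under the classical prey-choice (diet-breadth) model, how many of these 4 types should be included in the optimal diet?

2

E/h in descending order: caterpillars 4.18, small beetles 3.7, ants 0.66, flies 0.446 kJ/s. The optimal diet is the largest prefix of this list for which every included type satisfies E_i/h_i > R on the types above it.
Rate on top 1: 1.996. small beetles: 3.7 > 1.996 → include.
Rate on top 2: 2.907. ants: 0.66 < 2.907 → exclude; stop.
Optimal diet: caterpillars, small beetles — 2 of 4 types.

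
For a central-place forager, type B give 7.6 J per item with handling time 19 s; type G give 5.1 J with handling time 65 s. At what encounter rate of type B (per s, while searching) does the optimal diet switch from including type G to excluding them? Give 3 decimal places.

0.013 per s

Drop type G once their profitability E₂/h₂ falls below the rate achievable on type B alone: E₂/h₂ = λE₁/(1 + λh₁).
Solve for λ: λE₁h₂ = E₂(1 + λh₁) → λ(E₁h₂ − E₂h₁) = E₂ → λ = E₂/(E₁h₂ − E₂h₁).
λ = 5.1/(7.6×65 − 5.1×19) = 5.1/397.1 = 0.01284 per s.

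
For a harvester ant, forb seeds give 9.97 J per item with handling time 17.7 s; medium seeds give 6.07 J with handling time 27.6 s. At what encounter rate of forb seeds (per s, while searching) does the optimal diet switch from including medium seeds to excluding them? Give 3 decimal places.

0.036 per s

The zero-one rule: include medium seeds iff E₂/h₂ > λE₁/(1+λh₁). Equality gives the switch point.
λE₁h₂ = E₂ + λE₂h₁ ⇒ λ = E₂/(E₁h₂ − E₂h₁) = 6.07/(275.2 − 107.4) = 0.03619 per s.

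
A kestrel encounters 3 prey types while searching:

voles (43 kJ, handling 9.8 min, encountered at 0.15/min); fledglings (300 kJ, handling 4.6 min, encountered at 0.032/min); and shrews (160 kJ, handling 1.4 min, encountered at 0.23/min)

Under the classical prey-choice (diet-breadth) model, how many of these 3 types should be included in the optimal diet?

2

E/h in descending order: shrews 114, fledglings 65.2, voles 4.39 kJ/min. The optimal diet is the largest prefix of this list for which every included type satisfies E_i/h_i > R on the types above it.
Rate on top 1: 27.84. fledglings: 65.2 > 27.84 → include.
Rate on top 2: 31.58. voles: 4.39 < 31.58 → exclude; stop.
Optimal diet: shrews, fledglings — 2 of 3 types.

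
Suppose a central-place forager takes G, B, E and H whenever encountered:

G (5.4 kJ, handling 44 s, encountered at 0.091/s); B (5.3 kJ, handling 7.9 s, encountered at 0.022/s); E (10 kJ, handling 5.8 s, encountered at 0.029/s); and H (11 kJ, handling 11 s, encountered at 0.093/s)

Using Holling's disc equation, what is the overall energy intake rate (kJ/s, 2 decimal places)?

0.30 kJ/s

R = Σλ_iE_i / (1 + Σλ_ih_i)
Numerator: 0.091×5.4 + 0.022×5.3 + 0.029×10 + 0.093×11 = 1.921
Denominator: 1 + 0.091×44 + 0.022×7.9 + 0.029×5.8 + 0.093×11 = 6.369
R = 1.921/6.369 = 0.3016 kJ/s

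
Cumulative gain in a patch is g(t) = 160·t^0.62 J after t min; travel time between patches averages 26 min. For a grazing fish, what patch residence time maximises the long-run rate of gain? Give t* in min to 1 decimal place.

By the marginal value theorem, leave when the instantaneous gain rate g'(t) equals the habitat-wide average g(t)/(T + t).
g'(t) = 0.62·160·t^-0.38. Setting 0.62·160·t^-0.38 = 160·t^0.62/(26+t) gives 0.62(26+t) = t, so 0.38·t = 0.62×26.
t* = 0.62×26/0.38 = 42.42 min.

42.4 min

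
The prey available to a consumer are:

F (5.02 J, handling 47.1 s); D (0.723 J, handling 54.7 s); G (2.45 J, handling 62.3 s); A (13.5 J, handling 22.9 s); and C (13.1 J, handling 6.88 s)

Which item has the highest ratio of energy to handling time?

In descending order of E/h:
C: 13.1/6.88 = 1.9 J/s
A: 13.5/22.9 = 0.59 J/s
F: 5.02/47.1 = 0.107 J/s
G: 2.45/62.3 = 0.0393 J/s
D: 0.723/54.7 = 0.0132 J/s

C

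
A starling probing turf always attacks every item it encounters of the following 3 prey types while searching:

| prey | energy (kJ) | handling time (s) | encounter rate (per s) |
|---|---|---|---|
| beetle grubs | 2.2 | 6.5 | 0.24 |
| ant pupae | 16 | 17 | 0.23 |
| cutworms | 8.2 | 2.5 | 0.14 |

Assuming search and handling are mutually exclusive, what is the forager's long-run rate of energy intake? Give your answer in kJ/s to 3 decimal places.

Energy encountered per unit search time: 0.24×2.2 + 0.23×16 + 0.14×8.2 = 5.356 kJ/s.
Handling time per unit search time: 0.24×6.5 + 0.23×17 + 0.14×2.5 = 5.82.
Rate = 5.356/(1 + 5.82) = 0.7853 kJ/s.

0.785 kJ/s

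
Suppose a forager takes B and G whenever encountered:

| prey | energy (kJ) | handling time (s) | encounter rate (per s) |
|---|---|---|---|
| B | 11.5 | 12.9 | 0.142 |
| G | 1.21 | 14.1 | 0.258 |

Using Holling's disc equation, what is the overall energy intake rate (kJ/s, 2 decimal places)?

R = Σλ_iE_i / (1 + Σλ_ih_i)
Numerator: 0.142×11.5 + 0.258×1.21 = 1.945
Denominator: 1 + 0.142×12.9 + 0.258×14.1 = 6.47
R = 1.945/6.47 = 0.3007 kJ/s

0.30 kJ/s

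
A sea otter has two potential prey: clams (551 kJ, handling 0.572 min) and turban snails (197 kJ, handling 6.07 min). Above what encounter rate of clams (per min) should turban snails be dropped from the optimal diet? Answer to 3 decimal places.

0.061 per min

At the threshold, the rate on clams alone equals the profitability of turban snails: λ·551/(1 + λ·0.572) = 197/6.07 = 32.45.
Rearranging, λ(551 − 32.45×0.572) = 32.45, so λ = 32.45/532.4 = 0.06096 per min.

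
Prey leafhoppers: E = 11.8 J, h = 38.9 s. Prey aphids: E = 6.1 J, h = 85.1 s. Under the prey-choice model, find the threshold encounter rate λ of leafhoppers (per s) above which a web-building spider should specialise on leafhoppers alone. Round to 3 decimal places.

Drop aphids once their profitability E₂/h₂ falls below the rate achievable on leafhoppers alone: E₂/h₂ = λE₁/(1 + λh₁).
Solve for λ: λE₁h₂ = E₂(1 + λh₁) → λ(E₁h₂ − E₂h₁) = E₂ → λ = E₂/(E₁h₂ − E₂h₁).
λ = 6.1/(11.8×85.1 − 6.1×38.9) = 6.1/766.9 = 0.007954 per s.

0.008 per s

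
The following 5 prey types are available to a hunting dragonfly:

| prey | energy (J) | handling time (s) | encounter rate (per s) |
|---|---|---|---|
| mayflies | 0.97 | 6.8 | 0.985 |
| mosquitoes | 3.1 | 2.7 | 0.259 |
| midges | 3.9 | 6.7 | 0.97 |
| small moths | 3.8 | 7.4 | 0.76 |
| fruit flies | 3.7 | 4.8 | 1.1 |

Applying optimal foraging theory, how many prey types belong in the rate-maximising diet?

2

Profitabilities (E/h, J/s): mosquitoes 1.15, fruit flies 0.771, midges 0.582, small moths 0.514, mayflies 0.143. Add prey in this order while the next type's profitability exceeds the intake rate on those already taken.
Rate on top 1: 0.4725. fruit flies: 0.771 > 0.4725 → include.
Rate on top 2: 0.6982. midges: 0.582 < 0.6982 → exclude; stop.
Optimal diet: mosquitoes, fruit flies — 2 of 5 types.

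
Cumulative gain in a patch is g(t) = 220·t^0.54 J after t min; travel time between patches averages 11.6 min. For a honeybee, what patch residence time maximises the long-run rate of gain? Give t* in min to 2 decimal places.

13.62 min

By the marginal value theorem, leave when the instantaneous gain rate g'(t) equals the habitat-wide average g(t)/(T + t).
g'(t) = 0.54·220·t^-0.46. Setting 0.54·220·t^-0.46 = 220·t^0.54/(11.6+t) gives 0.54(11.6+t) = t, so 0.46·t = 0.54×11.6.
t* = 0.54×11.6/0.46 = 13.62 min.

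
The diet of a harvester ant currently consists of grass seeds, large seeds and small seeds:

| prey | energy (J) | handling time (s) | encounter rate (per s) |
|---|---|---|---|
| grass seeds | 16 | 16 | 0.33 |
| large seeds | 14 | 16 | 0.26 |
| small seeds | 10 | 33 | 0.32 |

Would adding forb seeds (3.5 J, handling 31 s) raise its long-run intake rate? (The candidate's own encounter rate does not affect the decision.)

No

On grass seeds, large seeds and small seeds alone, R = ΣλE/(1+Σλh) = 12.12/21 = 0.5771 J/s.
forb seeds: E/h = 3.5/31 = 0.1129 J/s.
0.1129 < 0.5771, so adding forb seeds would lower the average — exclude it.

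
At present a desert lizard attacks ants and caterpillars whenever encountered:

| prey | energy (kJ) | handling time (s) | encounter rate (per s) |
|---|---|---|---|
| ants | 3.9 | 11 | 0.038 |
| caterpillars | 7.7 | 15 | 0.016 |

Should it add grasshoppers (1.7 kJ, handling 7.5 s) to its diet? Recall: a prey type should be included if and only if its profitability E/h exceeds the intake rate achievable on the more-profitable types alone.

Yes

Intake rate on the current diet: R = (0.038×3.9 + 0.016×7.7) / (1 + 0.038×11 + 0.016×15) = 0.2714/1.658 = 0.1637 kJ/s.
grasshoppers: E/h = 1.7/7.5 = 0.2267 kJ/s.
Since 0.2267 > R, including grasshoppers increases the long-run rate.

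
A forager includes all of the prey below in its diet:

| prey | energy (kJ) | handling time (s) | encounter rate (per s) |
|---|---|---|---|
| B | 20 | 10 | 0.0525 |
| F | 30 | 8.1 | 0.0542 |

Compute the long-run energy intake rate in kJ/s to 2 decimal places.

1.36 kJ/s

Energy encountered per unit search time: 0.0525×20 + 0.0542×30 = 2.676 kJ/s.
Handling time per unit search time: 0.0525×10 + 0.0542×8.1 = 0.964.
Rate = 2.676/(1 + 0.964) = 1.363 kJ/s.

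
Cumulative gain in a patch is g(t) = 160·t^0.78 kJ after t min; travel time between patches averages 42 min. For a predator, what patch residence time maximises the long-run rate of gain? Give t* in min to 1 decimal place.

Optimal t* satisfies g'(t*) = g(t*)/(T + t*).
g'(t) = 0.78·160·t^-0.22. Setting 0.78·160·t^-0.22 = 160·t^0.78/(42+t) gives 0.78(42+t) = t, so 0.22·t = 0.78×42.
t* = 0.78×42/0.22 = 148.9 min.

148.9 min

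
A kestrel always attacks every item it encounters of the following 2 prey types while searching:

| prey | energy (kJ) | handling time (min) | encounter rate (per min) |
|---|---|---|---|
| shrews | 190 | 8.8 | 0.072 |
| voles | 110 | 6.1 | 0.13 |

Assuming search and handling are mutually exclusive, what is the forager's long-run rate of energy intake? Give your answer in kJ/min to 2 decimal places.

R = (0.072×190 + 0.13×110) / (1 + 0.072×8.8 + 0.13×6.1) = 27.98/2.427 = 11.53 kJ/min.

11.53 kJ/min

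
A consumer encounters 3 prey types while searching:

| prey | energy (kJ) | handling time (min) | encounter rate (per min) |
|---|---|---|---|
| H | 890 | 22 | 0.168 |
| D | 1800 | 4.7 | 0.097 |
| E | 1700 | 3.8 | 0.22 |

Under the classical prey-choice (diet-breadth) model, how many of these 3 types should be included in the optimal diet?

E/h in descending order: E 447, D 383, H 40.5 kJ/min. The optimal diet is the largest prefix of this list for which every included type satisfies E_i/h_i > R on the types above it.
Rate on top 1: 203.7. D: 383 > 203.7 → include.
Rate on top 2: 239.4. H: 40.5 < 239.4 → exclude; stop.
Optimal diet: E, D — 2 of 3 types.

2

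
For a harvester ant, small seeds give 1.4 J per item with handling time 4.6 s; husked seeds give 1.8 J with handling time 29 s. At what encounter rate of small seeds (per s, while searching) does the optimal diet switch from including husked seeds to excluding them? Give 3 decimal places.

The zero-one rule: include husked seeds iff E₂/h₂ > λE₁/(1+λh₁). Equality gives the switch point.
λE₁h₂ = E₂ + λE₂h₁ ⇒ λ = E₂/(E₁h₂ − E₂h₁) = 1.8/(40.6 − 8.28) = 0.05569 per s.

0.056 per s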